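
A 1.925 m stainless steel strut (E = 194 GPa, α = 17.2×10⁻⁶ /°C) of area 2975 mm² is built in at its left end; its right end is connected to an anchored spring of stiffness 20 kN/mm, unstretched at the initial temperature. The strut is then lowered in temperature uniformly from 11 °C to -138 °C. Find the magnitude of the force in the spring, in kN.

The unrestrained thermal change is αΔT L = 17.2×10⁻⁶ × 149 × 1925 = 4.933 mm.
Let P be the tensile force in the spring. The strut extends elastically by PL/(AE) and the spring stretches by P/k; together these equal δ_free.
So P = δ_free / [L/(AE) + 1/k] = 4.933 / [ 1925/(2975×194×10³) + 1/(20×10³) ].
P = 4.933 / 5.334×10⁻⁵ = 92500 N.

P ≈ 92.5 kN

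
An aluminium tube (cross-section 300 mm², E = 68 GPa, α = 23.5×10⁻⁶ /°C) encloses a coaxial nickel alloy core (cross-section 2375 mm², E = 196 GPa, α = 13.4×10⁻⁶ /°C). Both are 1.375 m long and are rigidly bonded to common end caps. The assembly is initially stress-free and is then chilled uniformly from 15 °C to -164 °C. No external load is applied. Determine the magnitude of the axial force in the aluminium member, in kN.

P ≈ 35.3 kN (tensile in the aluminium)

Equilibrium of a rigid end plate with no external load gives equal and opposite internal forces ±P in the two members. Since α_{aluminium} > α_{nickel alloy}, cooling drives the aluminium into tension and the nickel alloy into compression.
Compatibility of the two members (thermal + elastic change equal): (α₁ − α₂)ΔT = P·[1/(A₁E₁) + 1/(A₂E₂)].
|α₁ − α₂|·ΔT = 10.1×10⁻⁶ × 179 = 0.001808.
1/(A₁E₁) + 1/(A₂E₂) = 1/(300×68×10³) + 1/(2375×196×10³) = 5.117×10⁻⁸ N⁻¹.
P = 0.001808 / 5.117×10⁻⁸ = 35330 N = 35.33 kN.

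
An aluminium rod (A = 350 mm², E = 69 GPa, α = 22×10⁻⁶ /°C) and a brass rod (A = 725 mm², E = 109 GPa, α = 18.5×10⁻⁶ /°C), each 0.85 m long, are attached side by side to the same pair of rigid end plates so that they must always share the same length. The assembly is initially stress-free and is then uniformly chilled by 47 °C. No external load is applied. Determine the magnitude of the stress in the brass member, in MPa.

σ ≈ 4.2 MPa (compressive)

Equilibrium of a rigid end plate with no external load gives equal and opposite internal forces ±P in the two members. Since α_{aluminium} > α_{brass}, cooling drives the aluminium into tension and the brass into compression.
Setting the final lengths equal and cancelling L: (α₁ − α₂)ΔT = P/(A₁E₁) + P/(A₂E₂).
|α₁ − α₂|·ΔT = 3.5×10⁻⁶ × 47 = 0.0001645.
1/(A₁E₁) + 1/(A₂E₂) = 1/(350×69×10³) + 1/(725×109×10³) = 5.406×10⁻⁸ N⁻¹.
So P = 0.0001645 / 5.406×10⁻⁸ = 3.043 kN.
σ_{brass} = P/A₂ = 3043/725 = 4.197 MPa, compressive.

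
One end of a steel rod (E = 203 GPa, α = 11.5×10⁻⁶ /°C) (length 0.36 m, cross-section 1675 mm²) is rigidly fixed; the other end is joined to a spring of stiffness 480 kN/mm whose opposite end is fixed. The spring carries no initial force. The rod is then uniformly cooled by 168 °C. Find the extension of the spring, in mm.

δ ≈ 0.461 mm

Free thermal contraction: δ_free = αΔT L = 11.5×10⁻⁶ × 168 × 360 = 0.6955 mm.
Let P be the tensile force in the spring. The rod extends elastically by PL/(AE) and the spring stretches by P/k; together these equal δ_free.
So P = δ_free / [L/(AE) + 1/k] = 0.6955 / [ 360/(1675×203×10³) + 1/(480×10³) ].
P = 0.6955 / 3.142×10⁻⁶ = 221400 N.
Spring extension = P/k = 221400/(480×10³) = 0.4612 mm.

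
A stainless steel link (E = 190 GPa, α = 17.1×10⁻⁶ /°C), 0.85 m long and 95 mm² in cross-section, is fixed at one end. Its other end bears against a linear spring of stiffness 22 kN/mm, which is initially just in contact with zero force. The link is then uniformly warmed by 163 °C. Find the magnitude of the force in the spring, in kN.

If the spring were absent the link would lengthen by αΔT L = 17.1×10⁻⁶ × 163 × 850 = 2.369 mm.
Let P be the compressive force at the spring. The link shortens elastically by PL/(AE) and the spring compresses by P/k; together these equal δ_free.
So P = δ_free / [L/(AE) + 1/k] = 2.369 / [ 850/(95×190×10³) + 1/(22×10³) ].
P = 2.369 / 9.255×10⁻⁵ = 25600 N.

P ≈ 25.6 kN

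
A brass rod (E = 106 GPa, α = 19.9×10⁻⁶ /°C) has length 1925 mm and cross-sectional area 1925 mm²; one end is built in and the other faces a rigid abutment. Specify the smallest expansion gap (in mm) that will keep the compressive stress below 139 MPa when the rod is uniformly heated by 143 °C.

g ≈ 2.95 mm

With no wall the rod would lengthen by αΔT L = 19.9×10⁻⁶ × 143 × 1925 = 5.478 mm.
At the allowable stress the elastic shortening the wall may impose is σL/E = 139 × 1925 / (106×10³) = 2.524 mm.
So the gap has to take up the difference, g_min = δ_free − σL/E = 5.478 − 2.524 = 2.954 mm.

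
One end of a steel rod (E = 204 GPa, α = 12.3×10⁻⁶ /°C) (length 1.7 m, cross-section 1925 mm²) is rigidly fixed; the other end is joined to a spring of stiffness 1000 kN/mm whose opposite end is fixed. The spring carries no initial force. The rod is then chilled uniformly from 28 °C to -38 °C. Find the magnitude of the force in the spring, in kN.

P ≈ 259 kN

The unrestrained thermal change is αΔT L = 12.3×10⁻⁶ × 66 × 1700 = 1.38 mm.
Let P be the tensile force in the spring. The rod extends elastically by PL/(AE) and the spring stretches by P/k; together these equal δ_free.
P [ L/(AE) + 1/k ] = δ_free → P [ 1700/(1925×204×10³) + 1/(1000×10³) ] = 1.38.
P = 1.38 / 5.329×10⁻⁶ = 259000 N.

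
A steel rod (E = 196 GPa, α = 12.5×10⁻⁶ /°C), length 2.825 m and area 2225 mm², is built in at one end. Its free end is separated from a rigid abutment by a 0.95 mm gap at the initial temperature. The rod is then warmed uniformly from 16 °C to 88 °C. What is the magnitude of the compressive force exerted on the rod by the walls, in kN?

Free thermal elongation = αΔT L = 12.5×10⁻⁶ × 72 × 2825 = 2.542 mm.
After closing the 0.95 mm clearance, 2.542 − 0.95 = 1.593 mm of expansion remains to be suppressed by the wall.
Compatibility: PL/(AE) = 1.593 mm, so σ = P/A = E × (1.593/2825) = 110.5 MPa.
P = σA = 110.5 × 2225 = 245.8 kN.

P ≈ 246 kN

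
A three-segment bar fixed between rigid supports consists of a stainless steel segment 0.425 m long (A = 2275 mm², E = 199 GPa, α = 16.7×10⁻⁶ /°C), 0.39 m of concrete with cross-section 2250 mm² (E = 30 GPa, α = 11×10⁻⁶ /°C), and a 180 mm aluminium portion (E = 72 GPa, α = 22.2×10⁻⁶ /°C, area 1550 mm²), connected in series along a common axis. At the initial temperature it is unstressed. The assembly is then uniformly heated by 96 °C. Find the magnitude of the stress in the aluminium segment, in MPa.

With the walls removed the bar would change length by δ_free = Σ αᵢΔT Lᵢ = 16.7×10⁻⁶×96×425 + 11×10⁻⁶×96×390 + 22.2×10⁻⁶×96×180 = 1.477 mm.
Since the ends are fixed, an axial force P builds up, equal in every segment, with P · Σ Lᵢ/(AᵢEᵢ) = δ_free.
Σ Lᵢ/(AᵢEᵢ) = 425/(2275×199×10³) + 390/(2250×30×10³) + 180/(1550×72×10³) = 8.329×10⁻⁶ mm/N.
P = 1.477 / 8.329×10⁻⁶ = 177300 N = 177.3 kN, compressive.
σ_{aluminium} = P / A = 177300 / 1550 = 114.4 MPa.

σ ≈ 114 MPa (compressive)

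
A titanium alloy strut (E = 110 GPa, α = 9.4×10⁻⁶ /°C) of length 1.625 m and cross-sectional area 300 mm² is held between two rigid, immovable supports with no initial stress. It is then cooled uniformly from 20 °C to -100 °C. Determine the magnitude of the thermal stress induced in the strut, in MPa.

σ ≈ 124 MPa (tensile)

With length fixed, the mechanical strain must cancel the thermal strain αΔT = 9.4×10⁻⁶ × 120 = 1128×10⁻⁶.
σ = EαΔT = 110×10³ × 9.4×10⁻⁶ × 120 = 124.1 MPa (tensile; the strut is trying to contract).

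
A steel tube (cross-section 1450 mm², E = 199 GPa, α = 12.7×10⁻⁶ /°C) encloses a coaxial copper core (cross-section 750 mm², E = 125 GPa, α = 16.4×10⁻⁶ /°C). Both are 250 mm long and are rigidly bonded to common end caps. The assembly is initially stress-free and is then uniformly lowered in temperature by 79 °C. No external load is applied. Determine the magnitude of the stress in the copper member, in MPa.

σ ≈ 27.6 MPa (tensile)

Both members must finish at the same length. With the larger α, the copper tends to over-contract; the plates restrain it, putting the copper in tension and the steel in compression. With no external load the two internal forces are equal and opposite, magnitude P.
Equating the net (thermal + elastic) strains gives |α₁ − α₂|·ΔT = P·[1/(A₁E₁) + 1/(A₂E₂)].
|α₁ − α₂|·ΔT = 3.7×10⁻⁶ × 79 = 0.0002923.
1/(A₁E₁) + 1/(A₂E₂) = 1/(1450×199×10³) + 1/(750×125×10³) = 1.413×10⁻⁸ N⁻¹.
P = 0.0002923 / 1.413×10⁻⁸ = 20680 N = 20.68 kN.
σ_{copper} = P/A₂ = 20680/750 = 27.58 MPa, tensile.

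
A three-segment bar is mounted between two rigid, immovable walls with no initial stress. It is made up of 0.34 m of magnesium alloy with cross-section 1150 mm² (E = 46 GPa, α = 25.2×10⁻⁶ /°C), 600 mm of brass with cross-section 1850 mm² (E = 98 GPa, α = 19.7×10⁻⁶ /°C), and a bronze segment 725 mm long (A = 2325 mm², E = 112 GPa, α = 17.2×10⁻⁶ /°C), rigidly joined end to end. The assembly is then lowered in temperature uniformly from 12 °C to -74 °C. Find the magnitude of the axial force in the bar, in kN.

With the walls removed the bar would change length by δ_free = Σ αᵢΔT Lᵢ = 25.2×10⁻⁶×86×340 + 19.7×10⁻⁶×86×600 + 17.2×10⁻⁶×86×725 = 2.826 mm.
The walls prevent any net length change, so an axial force P (same in every segment) develops. Compatibility: P · Σ Lᵢ/(AᵢEᵢ) = δ_free.
The series flexibility is Σ Lᵢ/(AᵢEᵢ) = 340/(1150×46×10³) + 600/(1850×98×10³) + 725/(2325×112×10³) = 1.252×10⁻⁵ mm/N.
Hence P = δ_free / Σ(L/AE) = 2.826/1.252×10⁻⁵ = 225.7 kN (tensile).

P ≈ 226 kN (tensile)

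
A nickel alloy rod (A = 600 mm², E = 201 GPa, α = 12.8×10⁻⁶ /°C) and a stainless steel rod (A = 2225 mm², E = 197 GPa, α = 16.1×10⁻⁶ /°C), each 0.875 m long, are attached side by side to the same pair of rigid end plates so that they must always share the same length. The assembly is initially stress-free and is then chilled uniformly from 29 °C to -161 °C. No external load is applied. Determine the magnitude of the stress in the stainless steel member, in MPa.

σ ≈ 26.7 MPa (tensile)

The stainless steel has the larger α, so on cooling it would change length more than the nickel alloy if both were free. The rigid plates force a common final length, so the stainless steel is put into tension and the nickel alloy into compression, with equal and opposite forces P (no external load).
Equating the net (thermal + elastic) strains gives |α₁ − α₂|·ΔT = P·[1/(A₁E₁) + 1/(A₂E₂)].
|α₁ − α₂|·ΔT = 3.3×10⁻⁶ × 190 = 0.000627.
1/(A₁E₁) + 1/(A₂E₂) = 1/(600×201×10³) + 1/(2225×197×10³) = 1.057×10⁻⁸ N⁻¹.
P = 0.000627 / 1.057×10⁻⁸ = 59300 N = 59.3 kN.
σ_{stainless steel} = P/A₂ = 59300/2225 = 26.65 MPa, tensile.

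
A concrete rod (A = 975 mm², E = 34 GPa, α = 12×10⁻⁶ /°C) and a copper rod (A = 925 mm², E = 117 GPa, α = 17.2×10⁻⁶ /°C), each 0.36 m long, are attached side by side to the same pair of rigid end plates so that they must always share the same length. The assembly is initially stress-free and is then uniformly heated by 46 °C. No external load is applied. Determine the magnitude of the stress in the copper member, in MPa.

The copper has the larger α, so on heating it would change length more than the concrete if both were free. The rigid plates force a common final length, so the copper is put into compression and the concrete into tension, with equal and opposite forces P (no external load).
Equating the net (thermal + elastic) strains gives |α₁ − α₂|·ΔT = P·[1/(A₁E₁) + 1/(A₂E₂)].
|α₁ − α₂|·ΔT = 5.2×10⁻⁶ × 46 = 0.0002392.
1/(A₁E₁) + 1/(A₂E₂) = 1/(975×34×10³) + 1/(925×117×10³) = 3.941×10⁻⁸ N⁻¹.
So P = 0.0002392 / 3.941×10⁻⁸ = 6.07 kN.
σ_{copper} = P/A₂ = 6070/925 = 6.562 MPa, compressive.

σ ≈ 6.56 MPa (compressive)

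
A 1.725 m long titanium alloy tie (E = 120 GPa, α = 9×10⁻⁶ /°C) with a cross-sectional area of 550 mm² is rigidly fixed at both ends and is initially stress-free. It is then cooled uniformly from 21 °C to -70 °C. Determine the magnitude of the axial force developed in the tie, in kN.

P ≈ 54.1 kN (tensile)

The ends cannot move, so σ = EαΔT = 120×10³ × 9×10⁻⁶ × 91 = 98.28 MPa.
Then P = σA = 98.28 × 550 mm² = 54.05 kN, tensile.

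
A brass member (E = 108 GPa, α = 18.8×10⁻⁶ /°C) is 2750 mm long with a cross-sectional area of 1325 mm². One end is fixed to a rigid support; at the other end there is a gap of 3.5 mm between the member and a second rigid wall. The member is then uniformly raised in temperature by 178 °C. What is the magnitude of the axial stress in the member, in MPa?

If the wall were absent the member would grow by αΔT L = 18.8×10⁻⁶ × 178 × 2750 = 9.203 mm.
The gap closes (δ_free > 3.5 mm) and the wall then resists a further 9.203 − 3.5 = 5.703 mm of expansion.
Compatibility: PL/(AE) = 5.703 mm, so σ = P/A = E × (5.703/2750) = 224 MPa.

σ ≈ 224 MPa (compressive)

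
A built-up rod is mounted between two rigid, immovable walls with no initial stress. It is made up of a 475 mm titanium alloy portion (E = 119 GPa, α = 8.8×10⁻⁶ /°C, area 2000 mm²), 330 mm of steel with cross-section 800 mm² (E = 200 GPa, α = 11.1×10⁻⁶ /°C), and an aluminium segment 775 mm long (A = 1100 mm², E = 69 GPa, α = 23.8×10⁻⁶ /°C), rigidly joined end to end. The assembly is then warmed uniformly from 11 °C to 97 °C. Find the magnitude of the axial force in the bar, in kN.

With the walls removed the bar would change length by δ_free = Σ αᵢΔT Lᵢ = 8.8×10⁻⁶×86×475 + 11.1×10⁻⁶×86×330 + 23.8×10⁻⁶×86×775 = 2.261 mm.
The rigid supports impose zero overall length change; the single axial force P common to all segments must satisfy P Σ Lᵢ/(AᵢEᵢ) = δ_free.
The series flexibility is Σ Lᵢ/(AᵢEᵢ) = 475/(2000×119×10³) + 330/(800×200×10³) + 775/(1100×69×10³) = 1.427×10⁻⁵ mm/N.
P = 2.261 / 1.427×10⁻⁵ = 158400 N = 158.4 kN, compressive.

P ≈ 158 kN (compressive)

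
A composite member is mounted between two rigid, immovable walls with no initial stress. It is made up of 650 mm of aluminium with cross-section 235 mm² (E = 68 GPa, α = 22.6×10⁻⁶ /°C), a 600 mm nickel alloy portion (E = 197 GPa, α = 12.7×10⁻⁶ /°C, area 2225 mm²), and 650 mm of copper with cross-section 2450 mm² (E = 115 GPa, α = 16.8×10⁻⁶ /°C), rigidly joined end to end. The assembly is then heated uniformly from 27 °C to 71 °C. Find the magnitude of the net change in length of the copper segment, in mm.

|ΔL| ≈ 0.404 mm

If the supports were absent, the total length change would be Σ αᵢΔT Lᵢ = 22.6×10⁻⁶×44×650 + 12.7×10⁻⁶×44×600 + 16.8×10⁻⁶×44×650 = 1.462 mm.
The walls prevent any net length change, so an axial force P (same in every segment) develops. Compatibility: P · Σ Lᵢ/(AᵢEᵢ) = δ_free.
Σ Lᵢ/(AᵢEᵢ) = 650/(235×68×10³) + 600/(2225×197×10³) + 650/(2450×115×10³) = 4.435×10⁻⁵ mm/N.
P = 1.462 / 4.435×10⁻⁵ = 32970 N = 32.97 kN, compressive.
For the copper segment, free thermal change = 16.8×10⁻⁶×44×650 = 0.4805 mm and elastic change from P = 32970×650/(2450×115×10³) = 0.07605 mm; these oppose, so the net change is 0.404 mm (segment lengthens).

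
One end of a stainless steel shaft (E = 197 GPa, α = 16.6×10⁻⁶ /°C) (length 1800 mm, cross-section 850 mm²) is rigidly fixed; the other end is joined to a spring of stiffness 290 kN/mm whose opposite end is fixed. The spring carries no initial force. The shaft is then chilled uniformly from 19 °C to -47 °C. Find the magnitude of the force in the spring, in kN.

The unrestrained thermal change is αΔT L = 16.6×10⁻⁶ × 66 × 1800 = 1.972 mm.
With a force P in the spring, the elastic change of the shaft is PL/(AE) and that of the spring is P/k; compatibility requires their sum to equal δ_free.
P [ L/(AE) + 1/k ] = δ_free → P [ 1800/(850×197×10³) + 1/(290×10³) ] = 1.972.
P = 1.972 / 1.42×10⁻⁵ = 138900 N.

P ≈ 139 kN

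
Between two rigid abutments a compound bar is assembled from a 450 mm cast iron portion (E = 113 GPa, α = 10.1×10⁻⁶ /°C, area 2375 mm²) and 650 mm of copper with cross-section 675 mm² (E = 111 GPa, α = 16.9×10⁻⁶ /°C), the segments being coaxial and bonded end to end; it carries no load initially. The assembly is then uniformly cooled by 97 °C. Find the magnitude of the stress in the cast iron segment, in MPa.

With the walls removed the bar would change length by δ_free = Σ αᵢΔT Lᵢ = 10.1×10⁻⁶×97×450 + 16.9×10⁻⁶×97×650 = 1.506 mm.
The walls prevent any net length change, so an axial force P (same in every segment) develops. Compatibility: P · Σ Lᵢ/(AᵢEᵢ) = δ_free.
The series flexibility is Σ Lᵢ/(AᵢEᵢ) = 450/(2375×113×10³) + 650/(675×111×10³) = 1.035×10⁻⁵ mm/N.
So P = 1.506 / 1.035×10⁻⁵ = 145.5 kN, tensile.
σ_{cast iron} = P / A = 145500 / 2375 = 61.27 MPa.

σ ≈ 61.3 MPa (tensile)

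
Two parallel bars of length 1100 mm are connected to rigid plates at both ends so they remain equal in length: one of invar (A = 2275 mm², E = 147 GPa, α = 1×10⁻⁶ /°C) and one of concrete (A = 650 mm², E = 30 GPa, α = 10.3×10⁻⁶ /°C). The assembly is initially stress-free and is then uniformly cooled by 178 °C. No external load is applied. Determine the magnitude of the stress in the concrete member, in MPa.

σ ≈ 46.9 MPa (tensile)

Equilibrium of a rigid end plate with no external load gives equal and opposite internal forces ±P in the two members. Since α_{concrete} > α_{invar}, cooling drives the concrete into tension and the invar into compression.
Setting the final lengths equal and cancelling L: (α₁ − α₂)ΔT = P/(A₁E₁) + P/(A₂E₂).
|α₁ − α₂|·ΔT = 9.3×10⁻⁶ × 178 = 0.001655.
1/(A₁E₁) + 1/(A₂E₂) = 1/(2275×147×10³) + 1/(650×30×10³) = 5.427×10⁻⁸ N⁻¹.
So P = 0.001655 / 5.427×10⁻⁸ = 30.5 kN.
σ_{concrete} = P/A₂ = 30500/650 = 46.93 MPa, tensile.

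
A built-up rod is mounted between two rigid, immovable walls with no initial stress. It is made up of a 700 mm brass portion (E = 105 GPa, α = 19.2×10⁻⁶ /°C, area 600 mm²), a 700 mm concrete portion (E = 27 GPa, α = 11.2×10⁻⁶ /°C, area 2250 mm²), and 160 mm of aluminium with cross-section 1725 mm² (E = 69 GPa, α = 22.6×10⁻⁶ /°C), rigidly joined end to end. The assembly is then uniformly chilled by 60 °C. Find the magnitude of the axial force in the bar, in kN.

P ≈ 62.3 kN (tensile)

Free thermal contraction of the whole bar: Σ αᵢΔT Lᵢ = 19.2×10⁻⁶×60×700 + 11.2×10⁻⁶×60×700 + 22.6×10⁻⁶×60×160 = 1.494 mm.
Since the ends are fixed, an axial force P builds up, equal in every segment, with P · Σ Lᵢ/(AᵢEᵢ) = δ_free.
The series flexibility is Σ Lᵢ/(AᵢEᵢ) = 700/(600×105×10³) + 700/(2250×27×10³) + 160/(1725×69×10³) = 2.398×10⁻⁵ mm/N.
P = 1.494 / 2.398×10⁻⁵ = 62300 N = 62.3 kN, tensile.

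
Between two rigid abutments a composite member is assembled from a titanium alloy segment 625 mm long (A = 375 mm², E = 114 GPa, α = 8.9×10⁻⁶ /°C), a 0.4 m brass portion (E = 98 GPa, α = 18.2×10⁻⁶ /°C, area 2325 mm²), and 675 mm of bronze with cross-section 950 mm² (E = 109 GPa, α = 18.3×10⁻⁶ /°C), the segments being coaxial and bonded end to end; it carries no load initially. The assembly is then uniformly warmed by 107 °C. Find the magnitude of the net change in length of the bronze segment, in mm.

Free thermal expansion of the whole bar: Σ αᵢΔT Lᵢ = 8.9×10⁻⁶×107×625 + 18.2×10⁻⁶×107×400 + 18.3×10⁻⁶×107×675 = 2.696 mm.
The walls prevent any net length change, so an axial force P (same in every segment) develops. Compatibility: P · Σ Lᵢ/(AᵢEᵢ) = δ_free.
The series flexibility is Σ Lᵢ/(AᵢEᵢ) = 625/(375×114×10³) + 400/(2325×98×10³) + 675/(950×109×10³) = 2.289×10⁻⁵ mm/N.
P = 2.696 / 2.289×10⁻⁵ = 117800 N = 117.8 kN, compressive.
For the bronze segment, free thermal change = 18.3×10⁻⁶×107×675 = 1.322 mm and elastic change from P = 117800×675/(950×109×10³) = 0.7676 mm; these oppose, so the net change is 0.554 mm (segment lengthens).

|ΔL| ≈ 0.554 mm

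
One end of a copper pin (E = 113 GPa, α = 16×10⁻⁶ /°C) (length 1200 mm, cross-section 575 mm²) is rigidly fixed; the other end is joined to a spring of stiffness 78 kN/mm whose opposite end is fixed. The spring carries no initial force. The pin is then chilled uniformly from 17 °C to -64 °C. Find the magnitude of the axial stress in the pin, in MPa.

The unrestrained thermal change is αΔT L = 16×10⁻⁶ × 81 × 1200 = 1.555 mm.
Let P be the tensile force in the spring. The pin extends elastically by PL/(AE) and the spring stretches by P/k; together these equal δ_free.
P [ L/(AE) + 1/k ] = δ_free → P [ 1200/(575×113×10³) + 1/(78×10³) ] = 1.555.
P = 1.555 / 3.129×10⁻⁵ = 49700 N.
σ = P/A = 49700/575 = 86.44 MPa.

σ ≈ 86.4 MPa (tensile)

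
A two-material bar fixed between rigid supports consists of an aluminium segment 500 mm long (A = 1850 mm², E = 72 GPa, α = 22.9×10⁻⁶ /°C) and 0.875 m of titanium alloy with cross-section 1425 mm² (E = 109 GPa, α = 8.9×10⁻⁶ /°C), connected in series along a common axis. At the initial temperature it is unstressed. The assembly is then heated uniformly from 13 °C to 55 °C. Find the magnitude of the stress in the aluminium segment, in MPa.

If the supports were absent, the total length change would be Σ αᵢΔT Lᵢ = 22.9×10⁻⁶×42×500 + 8.9×10⁻⁶×42×875 = 0.808 mm.
The rigid supports impose zero overall length change; the single axial force P common to all segments must satisfy P Σ Lᵢ/(AᵢEᵢ) = δ_free.
The series flexibility is Σ Lᵢ/(AᵢEᵢ) = 500/(1850×72×10³) + 875/(1425×109×10³) = 9.387×10⁻⁶ mm/N.
P = 0.808 / 9.387×10⁻⁶ = 86070 N = 86.07 kN, compressive.
σ_{aluminium} = P / A = 86070 / 1850 = 46.53 MPa.

σ ≈ 46.5 MPa (compressive)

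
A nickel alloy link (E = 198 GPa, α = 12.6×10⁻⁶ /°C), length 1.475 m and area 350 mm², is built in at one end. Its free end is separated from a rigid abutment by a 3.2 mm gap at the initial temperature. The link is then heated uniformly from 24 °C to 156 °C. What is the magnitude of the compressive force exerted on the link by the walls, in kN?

P ≈ 0 kN

If the wall were absent the link would grow by αΔT L = 12.6×10⁻⁶ × 132 × 1475 = 2.453 mm.
Since δ_free = 2.45 mm is less than the 3.2 mm gap, the link never touches the wall. No axial force develops.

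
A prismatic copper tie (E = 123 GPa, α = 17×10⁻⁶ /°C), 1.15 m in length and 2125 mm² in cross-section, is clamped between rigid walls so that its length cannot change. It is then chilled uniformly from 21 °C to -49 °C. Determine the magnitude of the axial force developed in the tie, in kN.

P ≈ 311 kN (tensile)

Full restraint means ε = 0, so the stress is σ = EαΔT = 123×10³ × 17×10⁻⁶ × 70 = 146.4 MPa.
Then P = σA = 146.4 × 2125 mm² = 311 kN, tensile.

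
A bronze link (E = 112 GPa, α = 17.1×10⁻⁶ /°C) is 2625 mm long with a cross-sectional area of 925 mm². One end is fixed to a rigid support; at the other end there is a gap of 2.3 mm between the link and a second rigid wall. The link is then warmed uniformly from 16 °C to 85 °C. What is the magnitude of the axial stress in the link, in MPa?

Unrestrained expansion: δ_free = αΔT L = 17.1×10⁻⁶ × 69 × 2625 = 3.097 mm.
The gap closes (δ_free > 2.3 mm) and the wall then resists a further 3.097 − 2.3 = 0.7972 mm of expansion.
So σ = E(δ_free − g)/L = 112×10³ × 0.7972/2625 = 34.02 MPa.

σ ≈ 34 MPa (compressive)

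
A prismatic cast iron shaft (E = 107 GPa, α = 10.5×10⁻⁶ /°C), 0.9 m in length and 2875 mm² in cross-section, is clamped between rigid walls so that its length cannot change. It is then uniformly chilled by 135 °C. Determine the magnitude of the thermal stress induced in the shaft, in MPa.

Because both ends are immovable the net strain is zero, and the suppressed thermal strain is αΔT = 10.5×10⁻⁶ × 135 = 1417.5×10⁻⁶.
σ = EαΔT = 107×10³ × 10.5×10⁻⁶ × 135 = 151.7 MPa (tensile; the shaft is trying to contract).

σ ≈ 152 MPa (tensile)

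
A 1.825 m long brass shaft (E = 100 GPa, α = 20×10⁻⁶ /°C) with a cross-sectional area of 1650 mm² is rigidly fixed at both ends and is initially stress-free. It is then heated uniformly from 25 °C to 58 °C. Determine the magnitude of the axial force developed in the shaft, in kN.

The ends cannot move, so σ = EαΔT = 100×10³ × 20×10⁻⁶ × 33 = 66 MPa.
Axial force P = σA = 66 × 1650 = 108900 N = 108.9 kN, compressive.

P ≈ 109 kN (compressive)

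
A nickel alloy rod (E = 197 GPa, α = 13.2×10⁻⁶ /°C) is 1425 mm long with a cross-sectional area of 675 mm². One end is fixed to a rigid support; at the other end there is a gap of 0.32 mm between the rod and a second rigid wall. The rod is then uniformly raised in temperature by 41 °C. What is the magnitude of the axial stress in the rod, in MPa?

σ ≈ 62.4 MPa (compressive)

Unrestrained expansion: δ_free = αΔT L = 13.2×10⁻⁶ × 41 × 1425 = 0.7712 mm.
This exceeds the 0.32 mm gap, so the wall pushes back. The portion of expansion that must be recovered elastically is δ_free − gap = 0.7712 − 0.32 = 0.4512 mm.
So σ = E(δ_free − g)/L = 197×10³ × 0.4512/1425 = 62.38 MPa.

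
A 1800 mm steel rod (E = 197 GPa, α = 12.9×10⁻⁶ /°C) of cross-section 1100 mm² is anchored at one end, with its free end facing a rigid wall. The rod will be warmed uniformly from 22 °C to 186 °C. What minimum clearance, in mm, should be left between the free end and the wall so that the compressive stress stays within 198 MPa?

With no wall the rod would lengthen by αΔT L = 12.9×10⁻⁶ × 164 × 1800 = 3.808 mm.
A stress of 198 MPa corresponds to the wall pushing the rod back by σL/E = 198×1800/(197×10³) = 1.809 mm.
So the gap has to take up the difference, g_min = δ_free − σL/E = 3.808 − 1.809 = 1.999 mm.

g ≈ 2 mm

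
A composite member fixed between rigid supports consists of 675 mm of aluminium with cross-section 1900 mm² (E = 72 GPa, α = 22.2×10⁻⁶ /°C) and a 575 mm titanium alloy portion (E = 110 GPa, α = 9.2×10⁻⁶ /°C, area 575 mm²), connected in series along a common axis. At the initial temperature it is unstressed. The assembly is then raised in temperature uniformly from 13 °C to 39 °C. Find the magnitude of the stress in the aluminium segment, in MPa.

σ ≈ 19.8 MPa (compressive)

If the supports were absent, the total length change would be Σ αᵢΔT Lᵢ = 22.2×10⁻⁶×26×675 + 9.2×10⁻⁶×26×575 = 0.5271 mm.
Since the ends are fixed, an axial force P builds up, equal in every segment, with P · Σ Lᵢ/(AᵢEᵢ) = δ_free.
The series flexibility is Σ Lᵢ/(AᵢEᵢ) = 675/(1900×72×10³) + 575/(575×110×10³) = 1.403×10⁻⁵ mm/N.
P = 0.5271 / 1.403×10⁻⁵ = 37590 N = 37.59 kN, compressive.
σ_{aluminium} = P / A = 37590 / 1900 = 19.78 MPa.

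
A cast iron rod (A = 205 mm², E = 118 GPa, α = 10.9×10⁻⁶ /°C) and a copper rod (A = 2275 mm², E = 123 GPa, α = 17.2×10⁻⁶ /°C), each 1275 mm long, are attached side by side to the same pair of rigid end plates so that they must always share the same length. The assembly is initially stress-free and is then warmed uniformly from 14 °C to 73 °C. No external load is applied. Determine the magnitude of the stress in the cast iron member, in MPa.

σ ≈ 40.4 MPa (tensile)

Both members must finish at the same length. With the larger α, the copper tends to over-expand; the plates restrain it, putting the copper in compression and the cast iron in tension. With no external load the two internal forces are equal and opposite, magnitude P.
Equating the net (thermal + elastic) strains gives |α₁ − α₂|·ΔT = P·[1/(A₁E₁) + 1/(A₂E₂)].
|α₁ − α₂|·ΔT = 6.3×10⁻⁶ × 59 = 0.0003717.
1/(A₁E₁) + 1/(A₂E₂) = 1/(205×118×10³) + 1/(2275×123×10³) = 4.491×10⁻⁸ N⁻¹.
So P = 0.0003717 / 4.491×10⁻⁸ = 8.276 kN.
σ_{cast iron} = P/A₁ = 8276/205 = 40.37 MPa, tensile.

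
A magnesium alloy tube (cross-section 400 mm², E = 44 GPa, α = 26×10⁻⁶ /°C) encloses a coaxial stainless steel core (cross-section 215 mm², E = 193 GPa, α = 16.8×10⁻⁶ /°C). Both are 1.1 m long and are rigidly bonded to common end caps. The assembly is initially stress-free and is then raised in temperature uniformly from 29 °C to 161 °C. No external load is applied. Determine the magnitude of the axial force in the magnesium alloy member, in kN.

P ≈ 15 kN (compressive in the magnesium alloy)

Both members must finish at the same length. With the larger α, the magnesium alloy tends to over-expand; the plates restrain it, putting the magnesium alloy in compression and the stainless steel in tension. With no external load the two internal forces are equal and opposite, magnitude P.
Equating the net (thermal + elastic) strains gives |α₁ − α₂|·ΔT = P·[1/(A₁E₁) + 1/(A₂E₂)].
|α₁ − α₂|·ΔT = 9.2×10⁻⁶ × 132 = 0.001214.
1/(A₁E₁) + 1/(A₂E₂) = 1/(400×44×10³) + 1/(215×193×10³) = 8.092×10⁻⁸ N⁻¹.
P = 0.001214 / 8.092×10⁻⁸ = 15010 N = 15.01 kN.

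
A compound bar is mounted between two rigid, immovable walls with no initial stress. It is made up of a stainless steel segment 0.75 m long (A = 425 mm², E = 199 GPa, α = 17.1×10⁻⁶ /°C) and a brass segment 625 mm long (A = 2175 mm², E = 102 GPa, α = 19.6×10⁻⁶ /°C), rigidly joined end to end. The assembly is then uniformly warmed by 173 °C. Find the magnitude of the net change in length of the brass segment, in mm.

|ΔL| ≈ 1.07 mm

Free thermal expansion of the whole bar: Σ αᵢΔT Lᵢ = 17.1×10⁻⁶×173×750 + 19.6×10⁻⁶×173×625 = 4.338 mm.
The walls prevent any net length change, so an axial force P (same in every segment) develops. Compatibility: P · Σ Lᵢ/(AᵢEᵢ) = δ_free.
The series flexibility is Σ Lᵢ/(AᵢEᵢ) = 750/(425×199×10³) + 625/(2175×102×10³) = 1.169×10⁻⁵ mm/N.
Hence P = δ_free / Σ(L/AE) = 4.338/1.169×10⁻⁵ = 371.2 kN (compressive).
For the brass segment, free thermal change = 19.6×10⁻⁶×173×625 = 2.119 mm and elastic change from P = 371200×625/(2175×102×10³) = 1.046 mm; these oppose, so the net change is 1.07 mm (segment lengthens).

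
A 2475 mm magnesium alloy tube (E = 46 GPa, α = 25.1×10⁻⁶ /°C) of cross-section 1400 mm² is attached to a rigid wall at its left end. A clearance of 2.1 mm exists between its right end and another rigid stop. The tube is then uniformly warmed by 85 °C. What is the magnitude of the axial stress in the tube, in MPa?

Unrestrained expansion: δ_free = αΔT L = 25.1×10⁻⁶ × 85 × 2475 = 5.28 mm.
The gap closes (δ_free > 2.1 mm) and the wall then resists a further 5.28 − 2.1 = 3.18 mm of expansion.
So σ = E(δ_free − g)/L = 46×10³ × 3.18/2475 = 59.11 MPa.

σ ≈ 59.1 MPa (compressive)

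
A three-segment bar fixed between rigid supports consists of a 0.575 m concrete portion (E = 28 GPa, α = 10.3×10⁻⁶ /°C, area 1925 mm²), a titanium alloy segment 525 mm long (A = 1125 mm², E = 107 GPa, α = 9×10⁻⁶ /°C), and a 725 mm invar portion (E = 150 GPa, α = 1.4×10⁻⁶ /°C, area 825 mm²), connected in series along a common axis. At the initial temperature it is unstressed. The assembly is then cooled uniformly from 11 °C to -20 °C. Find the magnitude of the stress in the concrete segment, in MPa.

With the walls removed the bar would change length by δ_free = Σ αᵢΔT Lᵢ = 10.3×10⁻⁶×31×575 + 9×10⁻⁶×31×525 + 1.4×10⁻⁶×31×725 = 0.3615 mm.
The walls prevent any net length change, so an axial force P (same in every segment) develops. Compatibility: P · Σ Lᵢ/(AᵢEᵢ) = δ_free.
The series flexibility is Σ Lᵢ/(AᵢEᵢ) = 575/(1925×28×10³) + 525/(1125×107×10³) + 725/(825×150×10³) = 2.089×10⁻⁵ mm/N.
Hence P = δ_free / Σ(L/AE) = 0.3615/2.089×10⁻⁵ = 17.31 kN (tensile).
σ_{concrete} = P / A = 17310 / 1925 = 8.991 MPa.

σ ≈ 8.99 MPa (tensile)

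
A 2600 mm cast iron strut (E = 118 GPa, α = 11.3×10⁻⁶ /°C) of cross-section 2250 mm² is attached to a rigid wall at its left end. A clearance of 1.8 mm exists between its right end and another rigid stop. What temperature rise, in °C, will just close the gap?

ΔT ≈ 61.3 °C

The gap closes when αΔT L = 1.8 mm, since the strut is still unstressed at that instant.
ΔT = 1.8 / (11.3×10⁻⁶ × 2600) = 61.27 °C.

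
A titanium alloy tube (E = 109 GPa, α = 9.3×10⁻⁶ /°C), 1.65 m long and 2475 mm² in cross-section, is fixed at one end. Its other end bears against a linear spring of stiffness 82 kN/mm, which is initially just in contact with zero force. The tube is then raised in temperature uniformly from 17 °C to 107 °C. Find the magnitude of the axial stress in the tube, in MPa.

σ ≈ 30.5 MPa (compressive)

If the spring were absent the tube would lengthen by αΔT L = 9.3×10⁻⁶ × 90 × 1650 = 1.381 mm.
Let P be the compressive force at the spring. The tube shortens elastically by PL/(AE) and the spring compresses by P/k; together these equal δ_free.
P [ L/(AE) + 1/k ] = δ_free → P [ 1650/(2475×109×10³) + 1/(82×10³) ] = 1.381.
P = 1.381 / 1.831×10⁻⁵ = 75420 N.
σ = P/A = 75420/2475 = 30.47 MPa.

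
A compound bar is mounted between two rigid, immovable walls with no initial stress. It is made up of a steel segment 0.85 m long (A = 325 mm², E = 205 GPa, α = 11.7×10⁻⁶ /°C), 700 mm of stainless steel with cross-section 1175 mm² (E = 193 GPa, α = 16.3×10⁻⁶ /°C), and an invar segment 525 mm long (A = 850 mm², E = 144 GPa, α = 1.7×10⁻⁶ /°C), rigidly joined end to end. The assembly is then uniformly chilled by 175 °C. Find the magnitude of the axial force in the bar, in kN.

P ≈ 193 kN (tensile)

If the supports were absent, the total length change would be Σ αᵢΔT Lᵢ = 11.7×10⁻⁶×175×850 + 16.3×10⁻⁶×175×700 + 1.7×10⁻⁶×175×525 = 3.893 mm.
The walls prevent any net length change, so an axial force P (same in every segment) develops. Compatibility: P · Σ Lᵢ/(AᵢEᵢ) = δ_free.
The series flexibility is Σ Lᵢ/(AᵢEᵢ) = 850/(325×205×10³) + 700/(1175×193×10³) + 525/(850×144×10³) = 2.013×10⁻⁵ mm/N.
Hence P = δ_free / Σ(L/AE) = 3.893/2.013×10⁻⁵ = 193.4 kN (tensile).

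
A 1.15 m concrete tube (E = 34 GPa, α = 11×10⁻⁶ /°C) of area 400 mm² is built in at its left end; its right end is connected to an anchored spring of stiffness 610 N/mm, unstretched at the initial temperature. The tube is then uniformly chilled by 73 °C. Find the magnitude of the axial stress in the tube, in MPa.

σ ≈ 1.34 MPa (tensile)

The unrestrained thermal change is αΔT L = 11×10⁻⁶ × 73 × 1150 = 0.9234 mm.
With a force P in the spring, the elastic change of the tube is PL/(AE) and that of the spring is P/k; compatibility requires their sum to equal δ_free.
So P = δ_free / [L/(AE) + 1/k] = 0.9234 / [ 1150/(400×34×10³) + 1/(610) ].
P = 0.9234 / 0.001724 = 535.7 N.
σ = P/A = 535.7/400 = 1.339 MPa.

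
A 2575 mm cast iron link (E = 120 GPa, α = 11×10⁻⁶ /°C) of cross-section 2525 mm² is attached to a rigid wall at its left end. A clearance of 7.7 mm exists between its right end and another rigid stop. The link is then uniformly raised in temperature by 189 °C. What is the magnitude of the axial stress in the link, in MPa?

Free thermal elongation = αΔT L = 11×10⁻⁶ × 189 × 2575 = 5.353 mm.
Since δ_free = 5.35 mm is less than the 7.7 mm gap, the link never touches the wall. No axial force develops.

σ ≈ 0 MPa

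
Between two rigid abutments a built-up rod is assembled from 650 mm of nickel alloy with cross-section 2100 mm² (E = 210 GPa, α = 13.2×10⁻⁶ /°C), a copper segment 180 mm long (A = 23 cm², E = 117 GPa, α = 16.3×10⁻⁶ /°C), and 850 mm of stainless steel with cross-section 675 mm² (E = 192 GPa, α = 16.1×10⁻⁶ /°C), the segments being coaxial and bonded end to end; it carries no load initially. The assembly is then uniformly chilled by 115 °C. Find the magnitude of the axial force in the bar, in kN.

P ≈ 333 kN (tensile)

With the walls removed the bar would change length by δ_free = Σ αᵢΔT Lᵢ = 13.2×10⁻⁶×115×650 + 16.3×10⁻⁶×115×180 + 16.1×10⁻⁶×115×850 = 2.898 mm.
The walls prevent any net length change, so an axial force P (same in every segment) develops. Compatibility: P · Σ Lᵢ/(AᵢEᵢ) = δ_free.
Σ Lᵢ/(AᵢEᵢ) = 650/(2100×210×10³) + 180/(2300×117×10³) + 850/(675×192×10³) = 8.701×10⁻⁶ mm/N.
Hence P = δ_free / Σ(L/AE) = 2.898/8.701×10⁻⁶ = 333 kN (tensile).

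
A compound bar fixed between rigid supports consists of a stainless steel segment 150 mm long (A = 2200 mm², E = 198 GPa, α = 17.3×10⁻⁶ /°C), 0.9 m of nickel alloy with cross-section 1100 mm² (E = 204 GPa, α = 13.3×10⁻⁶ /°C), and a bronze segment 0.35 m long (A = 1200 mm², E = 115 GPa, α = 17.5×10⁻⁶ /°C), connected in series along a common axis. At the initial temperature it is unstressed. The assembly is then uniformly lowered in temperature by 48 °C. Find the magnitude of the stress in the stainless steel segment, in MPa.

With the walls removed the bar would change length by δ_free = Σ αᵢΔT Lᵢ = 17.3×10⁻⁶×48×150 + 13.3×10⁻⁶×48×900 + 17.5×10⁻⁶×48×350 = 0.9931 mm.
The walls prevent any net length change, so an axial force P (same in every segment) develops. Compatibility: P · Σ Lᵢ/(AᵢEᵢ) = δ_free.
The series flexibility is Σ Lᵢ/(AᵢEᵢ) = 150/(2200×198×10³) + 900/(1100×204×10³) + 350/(1200×115×10³) = 6.891×10⁻⁶ mm/N.
P = 0.9931 / 6.891×10⁻⁶ = 144100 N = 144.1 kN, tensile.
σ_{stainless steel} = P / A = 144100 / 2200 = 65.51 MPa.

σ ≈ 65.5 MPa (tensile)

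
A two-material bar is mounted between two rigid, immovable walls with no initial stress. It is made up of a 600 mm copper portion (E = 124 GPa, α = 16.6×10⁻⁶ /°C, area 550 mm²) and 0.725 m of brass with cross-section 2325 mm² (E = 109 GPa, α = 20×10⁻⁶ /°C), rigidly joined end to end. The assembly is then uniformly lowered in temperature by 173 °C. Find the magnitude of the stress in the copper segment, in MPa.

σ ≈ 660 MPa (tensile)

Free thermal contraction of the whole bar: Σ αᵢΔT Lᵢ = 16.6×10⁻⁶×173×600 + 20×10⁻⁶×173×725 = 4.232 mm.
Since the ends are fixed, an axial force P builds up, equal in every segment, with P · Σ Lᵢ/(AᵢEᵢ) = δ_free.
Σ Lᵢ/(AᵢEᵢ) = 600/(550×124×10³) + 725/(2325×109×10³) = 1.166×10⁻⁵ mm/N.
P = 4.232 / 1.166×10⁻⁵ = 363000 N = 363 kN, tensile.
σ_{copper} = P / A = 363000 / 550 = 659.9 MPa.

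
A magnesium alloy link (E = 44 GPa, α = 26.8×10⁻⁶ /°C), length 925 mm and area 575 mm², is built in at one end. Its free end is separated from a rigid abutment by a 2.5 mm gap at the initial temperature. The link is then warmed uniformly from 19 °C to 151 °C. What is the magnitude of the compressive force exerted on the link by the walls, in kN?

P ≈ 21.1 kN

Unrestrained expansion: δ_free = αΔT L = 26.8×10⁻⁶ × 132 × 925 = 3.272 mm.
This exceeds the 2.5 mm gap, so the wall pushes back. The portion of expansion that must be recovered elastically is δ_free − gap = 3.272 − 2.5 = 0.7723 mm.
That suppressed elongation corresponds to σ = E·Δ/L = 44×10³ × 0.7723/925 = 36.74 MPa.
P = σA = 36.74 × 575 = 21.12 kN.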